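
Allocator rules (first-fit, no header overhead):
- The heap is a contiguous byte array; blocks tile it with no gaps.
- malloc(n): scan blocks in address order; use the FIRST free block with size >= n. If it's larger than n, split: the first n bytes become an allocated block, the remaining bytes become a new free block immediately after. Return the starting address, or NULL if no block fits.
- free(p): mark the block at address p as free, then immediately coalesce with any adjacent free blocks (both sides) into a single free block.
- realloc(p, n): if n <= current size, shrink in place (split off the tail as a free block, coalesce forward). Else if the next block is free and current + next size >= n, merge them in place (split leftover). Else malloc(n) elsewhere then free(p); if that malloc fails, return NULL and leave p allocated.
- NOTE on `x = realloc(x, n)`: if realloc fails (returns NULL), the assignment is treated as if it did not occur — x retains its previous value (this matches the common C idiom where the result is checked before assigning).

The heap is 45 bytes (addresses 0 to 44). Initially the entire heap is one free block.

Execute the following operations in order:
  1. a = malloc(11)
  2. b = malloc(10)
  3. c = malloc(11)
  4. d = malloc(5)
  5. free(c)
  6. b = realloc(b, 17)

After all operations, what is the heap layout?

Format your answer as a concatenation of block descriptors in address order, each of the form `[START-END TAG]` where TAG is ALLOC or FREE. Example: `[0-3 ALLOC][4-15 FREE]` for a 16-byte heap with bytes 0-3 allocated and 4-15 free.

Answer: [0-10 ALLOC][11-27 ALLOC][28-31 FREE][32-36 ALLOC][37-44 FREE]

Derivation:
Op 1: a = malloc(11) -> a = 0; heap: [0-10 ALLOC][11-44 FREE]
Op 2: b = malloc(10) -> b = 11; heap: [0-10 ALLOC][11-20 ALLOC][21-44 FREE]
Op 3: c = malloc(11) -> c = 21; heap: [0-10 ALLOC][11-20 ALLOC][21-31 ALLOC][32-44 FREE]
Op 4: d = malloc(5) -> d = 32; heap: [0-10 ALLOC][11-20 ALLOC][21-31 ALLOC][32-36 ALLOC][37-44 FREE]
Op 5: free(c) -> (freed c); heap: [0-10 ALLOC][11-20 ALLOC][21-31 FREE][32-36 ALLOC][37-44 FREE]
Op 6: b = realloc(b, 17) -> b = 11; heap: [0-10 ALLOC][11-27 ALLOC][28-31 FREE][32-36 ALLOC][37-44 FREE]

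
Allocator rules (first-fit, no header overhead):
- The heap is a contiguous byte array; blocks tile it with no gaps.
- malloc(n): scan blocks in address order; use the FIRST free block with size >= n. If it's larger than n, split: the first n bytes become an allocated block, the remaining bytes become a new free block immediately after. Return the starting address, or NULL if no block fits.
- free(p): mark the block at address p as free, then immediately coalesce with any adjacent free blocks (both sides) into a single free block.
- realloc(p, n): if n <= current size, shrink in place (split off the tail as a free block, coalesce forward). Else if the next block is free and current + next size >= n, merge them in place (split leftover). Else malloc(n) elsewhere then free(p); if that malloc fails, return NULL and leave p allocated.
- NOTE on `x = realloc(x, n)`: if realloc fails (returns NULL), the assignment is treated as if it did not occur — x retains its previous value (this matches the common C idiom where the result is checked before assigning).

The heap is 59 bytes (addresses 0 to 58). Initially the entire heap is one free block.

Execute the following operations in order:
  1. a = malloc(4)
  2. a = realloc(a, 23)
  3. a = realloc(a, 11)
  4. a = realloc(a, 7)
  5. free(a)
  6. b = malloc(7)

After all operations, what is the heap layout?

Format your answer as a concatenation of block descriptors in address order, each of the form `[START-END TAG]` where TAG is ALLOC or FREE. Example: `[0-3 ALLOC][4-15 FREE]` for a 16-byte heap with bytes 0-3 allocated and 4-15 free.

Op 1: a = malloc(4) -> a = 0; heap: [0-3 ALLOC][4-58 FREE]
Op 2: a = realloc(a, 23) -> a = 0; heap: [0-22 ALLOC][23-58 FREE]
Op 3: a = realloc(a, 11) -> a = 0; heap: [0-10 ALLOC][11-58 FREE]
Op 4: a = realloc(a, 7) -> a = 0; heap: [0-6 ALLOC][7-58 FREE]
Op 5: free(a) -> (freed a); heap: [0-58 FREE]
Op 6: b = malloc(7) -> b = 0; heap: [0-6 ALLOC][7-58 FREE]

Answer: [0-6 ALLOC][7-58 FREE]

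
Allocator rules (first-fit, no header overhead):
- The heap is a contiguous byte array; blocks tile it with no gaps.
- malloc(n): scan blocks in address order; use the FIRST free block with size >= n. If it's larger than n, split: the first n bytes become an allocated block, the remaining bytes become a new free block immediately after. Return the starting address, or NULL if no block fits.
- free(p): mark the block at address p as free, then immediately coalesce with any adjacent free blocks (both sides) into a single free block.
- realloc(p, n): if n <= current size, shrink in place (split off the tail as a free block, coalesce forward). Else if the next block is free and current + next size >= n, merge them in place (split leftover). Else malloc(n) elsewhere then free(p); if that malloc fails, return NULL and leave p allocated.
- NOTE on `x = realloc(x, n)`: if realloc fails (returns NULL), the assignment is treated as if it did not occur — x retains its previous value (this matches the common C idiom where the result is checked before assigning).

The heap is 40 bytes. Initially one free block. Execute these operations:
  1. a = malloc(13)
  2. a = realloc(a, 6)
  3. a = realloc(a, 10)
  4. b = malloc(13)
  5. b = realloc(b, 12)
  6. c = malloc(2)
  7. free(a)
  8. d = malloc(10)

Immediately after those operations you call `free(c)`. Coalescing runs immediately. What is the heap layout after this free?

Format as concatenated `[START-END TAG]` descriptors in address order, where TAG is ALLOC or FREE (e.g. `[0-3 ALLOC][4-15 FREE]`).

Op 1: a = malloc(13) -> a = 0; heap: [0-12 ALLOC][13-39 FREE]
Op 2: a = realloc(a, 6) -> a = 0; heap: [0-5 ALLOC][6-39 FREE]
Op 3: a = realloc(a, 10) -> a = 0; heap: [0-9 ALLOC][10-39 FREE]
Op 4: b = malloc(13) -> b = 10; heap: [0-9 ALLOC][10-22 ALLOC][23-39 FREE]
Op 5: b = realloc(b, 12) -> b = 10; heap: [0-9 ALLOC][10-21 ALLOC][22-39 FREE]
Op 6: c = malloc(2) -> c = 22; heap: [0-9 ALLOC][10-21 ALLOC][22-23 ALLOC][24-39 FREE]
Op 7: free(a) -> (freed a); heap: [0-9 FREE][10-21 ALLOC][22-23 ALLOC][24-39 FREE]
Op 8: d = malloc(10) -> d = 0; heap: [0-9 ALLOC][10-21 ALLOC][22-23 ALLOC][24-39 FREE]
free(c): c = 22 -> block [22-23 ALLOC]; mark free, coalesce with adjacent free neighbors -> [0-9 ALLOC][10-21 ALLOC][22-39 FREE]

Answer: [0-9 ALLOC][10-21 ALLOC][22-39 FREE]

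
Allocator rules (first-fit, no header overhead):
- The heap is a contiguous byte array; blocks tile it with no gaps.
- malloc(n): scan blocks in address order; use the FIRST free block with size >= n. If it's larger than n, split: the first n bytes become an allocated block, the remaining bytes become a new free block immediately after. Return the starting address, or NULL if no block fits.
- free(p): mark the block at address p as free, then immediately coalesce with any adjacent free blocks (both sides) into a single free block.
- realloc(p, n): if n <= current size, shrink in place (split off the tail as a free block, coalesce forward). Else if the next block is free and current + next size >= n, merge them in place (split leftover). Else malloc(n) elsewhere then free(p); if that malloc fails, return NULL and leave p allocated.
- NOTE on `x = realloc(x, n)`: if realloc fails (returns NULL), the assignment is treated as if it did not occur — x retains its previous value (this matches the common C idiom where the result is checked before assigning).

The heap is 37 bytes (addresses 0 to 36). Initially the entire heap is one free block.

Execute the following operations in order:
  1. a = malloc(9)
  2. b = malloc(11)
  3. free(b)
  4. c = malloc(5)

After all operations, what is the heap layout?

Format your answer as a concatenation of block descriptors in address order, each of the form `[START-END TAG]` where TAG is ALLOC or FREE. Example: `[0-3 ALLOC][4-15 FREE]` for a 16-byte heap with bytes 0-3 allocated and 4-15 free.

Op 1: a = malloc(9) -> a = 0; heap: [0-8 ALLOC][9-36 FREE]
Op 2: b = malloc(11) -> b = 9; heap: [0-8 ALLOC][9-19 ALLOC][20-36 FREE]
Op 3: free(b) -> (freed b); heap: [0-8 ALLOC][9-36 FREE]
Op 4: c = malloc(5) -> c = 9; heap: [0-8 ALLOC][9-13 ALLOC][14-36 FREE]

Answer: [0-8 ALLOC][9-13 ALLOC][14-36 FREE]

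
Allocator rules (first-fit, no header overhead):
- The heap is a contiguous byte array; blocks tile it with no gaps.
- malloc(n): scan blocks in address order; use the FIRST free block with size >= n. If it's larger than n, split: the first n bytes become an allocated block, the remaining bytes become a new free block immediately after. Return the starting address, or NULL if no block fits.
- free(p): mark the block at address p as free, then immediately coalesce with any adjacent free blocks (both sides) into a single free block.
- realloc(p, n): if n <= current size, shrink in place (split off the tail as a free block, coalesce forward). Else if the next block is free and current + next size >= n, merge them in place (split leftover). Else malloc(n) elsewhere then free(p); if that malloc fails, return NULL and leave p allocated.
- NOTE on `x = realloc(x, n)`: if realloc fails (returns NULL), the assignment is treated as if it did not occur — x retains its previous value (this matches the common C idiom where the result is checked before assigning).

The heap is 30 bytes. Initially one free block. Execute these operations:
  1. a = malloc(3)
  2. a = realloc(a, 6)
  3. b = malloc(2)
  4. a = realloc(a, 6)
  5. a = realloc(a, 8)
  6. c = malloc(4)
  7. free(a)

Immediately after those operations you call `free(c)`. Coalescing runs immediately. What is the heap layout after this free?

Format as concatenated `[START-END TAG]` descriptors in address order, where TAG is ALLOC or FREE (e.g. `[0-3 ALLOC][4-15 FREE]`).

Op 1: a = malloc(3) -> a = 0; heap: [0-2 ALLOC][3-29 FREE]
Op 2: a = realloc(a, 6) -> a = 0; heap: [0-5 ALLOC][6-29 FREE]
Op 3: b = malloc(2) -> b = 6; heap: [0-5 ALLOC][6-7 ALLOC][8-29 FREE]
Op 4: a = realloc(a, 6) -> a = 0; heap: [0-5 ALLOC][6-7 ALLOC][8-29 FREE]
Op 5: a = realloc(a, 8) -> a = 8; heap: [0-5 FREE][6-7 ALLOC][8-15 ALLOC][16-29 FREE]
Op 6: c = malloc(4) -> c = 0; heap: [0-3 ALLOC][4-5 FREE][6-7 ALLOC][8-15 ALLOC][16-29 FREE]
Op 7: free(a) -> (freed a); heap: [0-3 ALLOC][4-5 FREE][6-7 ALLOC][8-29 FREE]
free(c): c = 0 -> block [0-3 ALLOC]; mark free, coalesce with adjacent free neighbors -> [0-5 FREE][6-7 ALLOC][8-29 FREE]

Answer: [0-5 FREE][6-7 ALLOC][8-29 FREE]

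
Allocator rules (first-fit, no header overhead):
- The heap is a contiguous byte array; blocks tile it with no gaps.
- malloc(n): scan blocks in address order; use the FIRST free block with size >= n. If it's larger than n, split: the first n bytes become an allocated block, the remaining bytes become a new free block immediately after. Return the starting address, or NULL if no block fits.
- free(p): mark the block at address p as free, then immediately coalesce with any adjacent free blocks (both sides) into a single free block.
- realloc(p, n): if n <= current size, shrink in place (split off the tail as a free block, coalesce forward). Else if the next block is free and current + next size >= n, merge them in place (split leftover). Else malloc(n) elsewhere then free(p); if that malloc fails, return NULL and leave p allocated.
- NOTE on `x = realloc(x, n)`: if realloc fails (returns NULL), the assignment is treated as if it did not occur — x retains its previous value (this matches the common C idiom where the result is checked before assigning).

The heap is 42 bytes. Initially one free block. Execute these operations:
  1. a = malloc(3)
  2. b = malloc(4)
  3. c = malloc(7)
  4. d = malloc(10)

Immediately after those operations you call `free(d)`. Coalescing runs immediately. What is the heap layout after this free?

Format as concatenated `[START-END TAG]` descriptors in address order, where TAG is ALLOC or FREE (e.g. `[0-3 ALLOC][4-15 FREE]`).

Answer: [0-2 ALLOC][3-6 ALLOC][7-13 ALLOC][14-41 FREE]

Derivation:
Op 1: a = malloc(3) -> a = 0; heap: [0-2 ALLOC][3-41 FREE]
Op 2: b = malloc(4) -> b = 3; heap: [0-2 ALLOC][3-6 ALLOC][7-41 FREE]
Op 3: c = malloc(7) -> c = 7; heap: [0-2 ALLOC][3-6 ALLOC][7-13 ALLOC][14-41 FREE]
Op 4: d = malloc(10) -> d = 14; heap: [0-2 ALLOC][3-6 ALLOC][7-13 ALLOC][14-23 ALLOC][24-41 FREE]
free(d): d = 14 -> block [14-23 ALLOC]; mark free, coalesce with adjacent free neighbors -> [0-2 ALLOC][3-6 ALLOC][7-13 ALLOC][14-41 FREE]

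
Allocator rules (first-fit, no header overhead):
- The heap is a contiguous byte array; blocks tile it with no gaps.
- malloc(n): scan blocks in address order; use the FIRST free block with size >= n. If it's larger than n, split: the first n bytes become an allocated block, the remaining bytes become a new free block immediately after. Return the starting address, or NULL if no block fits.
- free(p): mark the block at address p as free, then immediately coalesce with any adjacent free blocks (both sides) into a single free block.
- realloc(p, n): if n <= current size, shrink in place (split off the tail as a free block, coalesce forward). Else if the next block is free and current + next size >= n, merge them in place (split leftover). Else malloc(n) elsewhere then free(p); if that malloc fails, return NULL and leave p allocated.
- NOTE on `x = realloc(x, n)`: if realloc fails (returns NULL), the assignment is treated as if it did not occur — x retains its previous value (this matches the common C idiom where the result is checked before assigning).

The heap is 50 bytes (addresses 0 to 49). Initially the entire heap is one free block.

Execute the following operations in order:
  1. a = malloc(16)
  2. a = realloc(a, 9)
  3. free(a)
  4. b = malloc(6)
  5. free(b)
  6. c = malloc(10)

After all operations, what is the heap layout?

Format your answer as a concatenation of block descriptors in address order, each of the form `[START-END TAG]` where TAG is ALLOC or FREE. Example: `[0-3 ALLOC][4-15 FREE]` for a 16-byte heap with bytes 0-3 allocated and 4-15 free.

Op 1: a = malloc(16) -> a = 0; heap: [0-15 ALLOC][16-49 FREE]
Op 2: a = realloc(a, 9) -> a = 0; heap: [0-8 ALLOC][9-49 FREE]
Op 3: free(a) -> (freed a); heap: [0-49 FREE]
Op 4: b = malloc(6) -> b = 0; heap: [0-5 ALLOC][6-49 FREE]
Op 5: free(b) -> (freed b); heap: [0-49 FREE]
Op 6: c = malloc(10) -> c = 0; heap: [0-9 ALLOC][10-49 FREE]

Answer: [0-9 ALLOC][10-49 FREE]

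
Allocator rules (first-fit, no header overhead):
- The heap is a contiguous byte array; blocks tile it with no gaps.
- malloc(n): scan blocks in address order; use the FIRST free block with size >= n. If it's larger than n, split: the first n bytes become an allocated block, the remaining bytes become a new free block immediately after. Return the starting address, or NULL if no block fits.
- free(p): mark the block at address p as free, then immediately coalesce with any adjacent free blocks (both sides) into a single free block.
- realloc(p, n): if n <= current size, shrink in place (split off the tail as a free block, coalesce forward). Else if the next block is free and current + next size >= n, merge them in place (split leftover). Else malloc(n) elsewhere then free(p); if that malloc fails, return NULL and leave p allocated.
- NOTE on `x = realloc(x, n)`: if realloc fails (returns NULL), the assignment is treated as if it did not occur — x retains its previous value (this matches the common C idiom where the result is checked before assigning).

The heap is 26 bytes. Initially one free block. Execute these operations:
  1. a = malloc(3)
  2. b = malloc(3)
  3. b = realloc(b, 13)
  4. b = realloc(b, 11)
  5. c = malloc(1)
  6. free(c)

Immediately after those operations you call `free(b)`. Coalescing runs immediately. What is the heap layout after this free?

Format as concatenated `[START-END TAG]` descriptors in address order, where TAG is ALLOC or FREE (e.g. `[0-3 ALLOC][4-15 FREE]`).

Op 1: a = malloc(3) -> a = 0; heap: [0-2 ALLOC][3-25 FREE]
Op 2: b = malloc(3) -> b = 3; heap: [0-2 ALLOC][3-5 ALLOC][6-25 FREE]
Op 3: b = realloc(b, 13) -> b = 3; heap: [0-2 ALLOC][3-15 ALLOC][16-25 FREE]
Op 4: b = realloc(b, 11) -> b = 3; heap: [0-2 ALLOC][3-13 ALLOC][14-25 FREE]
Op 5: c = malloc(1) -> c = 14; heap: [0-2 ALLOC][3-13 ALLOC][14-14 ALLOC][15-25 FREE]
Op 6: free(c) -> (freed c); heap: [0-2 ALLOC][3-13 ALLOC][14-25 FREE]
free(b): b = 3 -> block [3-13 ALLOC]; mark free, coalesce with adjacent free neighbors -> [0-2 ALLOC][3-25 FREE]

Answer: [0-2 ALLOC][3-25 FREE]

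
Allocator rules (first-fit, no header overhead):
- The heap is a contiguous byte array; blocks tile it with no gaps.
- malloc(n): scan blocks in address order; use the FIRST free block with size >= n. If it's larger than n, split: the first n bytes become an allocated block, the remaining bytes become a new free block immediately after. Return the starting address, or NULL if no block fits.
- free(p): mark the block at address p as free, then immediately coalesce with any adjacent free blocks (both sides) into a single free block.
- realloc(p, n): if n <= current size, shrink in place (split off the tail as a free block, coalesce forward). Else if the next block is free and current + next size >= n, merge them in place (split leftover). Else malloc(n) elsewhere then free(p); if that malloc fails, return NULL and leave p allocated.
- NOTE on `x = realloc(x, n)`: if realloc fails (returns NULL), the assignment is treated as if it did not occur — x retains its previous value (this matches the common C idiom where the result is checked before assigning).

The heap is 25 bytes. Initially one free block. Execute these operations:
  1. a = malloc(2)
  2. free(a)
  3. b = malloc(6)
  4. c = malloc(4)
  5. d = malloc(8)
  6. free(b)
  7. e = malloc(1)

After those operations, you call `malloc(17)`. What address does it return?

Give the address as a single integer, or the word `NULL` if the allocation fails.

Op 1: a = malloc(2) -> a = 0; heap: [0-1 ALLOC][2-24 FREE]
Op 2: free(a) -> (freed a); heap: [0-24 FREE]
Op 3: b = malloc(6) -> b = 0; heap: [0-5 ALLOC][6-24 FREE]
Op 4: c = malloc(4) -> c = 6; heap: [0-5 ALLOC][6-9 ALLOC][10-24 FREE]
Op 5: d = malloc(8) -> d = 10; heap: [0-5 ALLOC][6-9 ALLOC][10-17 ALLOC][18-24 FREE]
Op 6: free(b) -> (freed b); heap: [0-5 FREE][6-9 ALLOC][10-17 ALLOC][18-24 FREE]
Op 7: e = malloc(1) -> e = 0; heap: [0-0 ALLOC][1-5 FREE][6-9 ALLOC][10-17 ALLOC][18-24 FREE]
malloc(17): first-fit scan over [0-0 ALLOC][1-5 FREE][6-9 ALLOC][10-17 ALLOC][18-24 FREE] -> NULL

Answer: NULL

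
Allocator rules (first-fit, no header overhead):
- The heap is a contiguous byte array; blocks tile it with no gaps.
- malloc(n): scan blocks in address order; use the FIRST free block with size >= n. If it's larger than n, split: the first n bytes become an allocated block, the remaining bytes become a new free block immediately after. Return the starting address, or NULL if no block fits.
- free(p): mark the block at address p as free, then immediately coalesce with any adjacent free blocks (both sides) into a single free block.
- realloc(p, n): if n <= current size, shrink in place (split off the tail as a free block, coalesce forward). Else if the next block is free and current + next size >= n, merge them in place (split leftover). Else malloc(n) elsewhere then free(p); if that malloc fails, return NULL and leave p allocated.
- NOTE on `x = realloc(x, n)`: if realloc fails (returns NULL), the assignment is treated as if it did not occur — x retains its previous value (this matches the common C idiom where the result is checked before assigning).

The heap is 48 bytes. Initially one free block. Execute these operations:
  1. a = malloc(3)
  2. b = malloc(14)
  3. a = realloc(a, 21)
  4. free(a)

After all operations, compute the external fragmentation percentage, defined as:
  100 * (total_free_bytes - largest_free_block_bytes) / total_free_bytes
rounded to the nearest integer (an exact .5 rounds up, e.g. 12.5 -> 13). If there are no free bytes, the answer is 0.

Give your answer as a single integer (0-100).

Answer: 9

Derivation:
Op 1: a = malloc(3) -> a = 0; heap: [0-2 ALLOC][3-47 FREE]
Op 2: b = malloc(14) -> b = 3; heap: [0-2 ALLOC][3-16 ALLOC][17-47 FREE]
Op 3: a = realloc(a, 21) -> a = 17; heap: [0-2 FREE][3-16 ALLOC][17-37 ALLOC][38-47 FREE]
Op 4: free(a) -> (freed a); heap: [0-2 FREE][3-16 ALLOC][17-47 FREE]
Free blocks: [3 31] total_free=34 largest=31 -> 100*(34-31)/34 = 300/34 ≈ 8.824 -> rounds to 9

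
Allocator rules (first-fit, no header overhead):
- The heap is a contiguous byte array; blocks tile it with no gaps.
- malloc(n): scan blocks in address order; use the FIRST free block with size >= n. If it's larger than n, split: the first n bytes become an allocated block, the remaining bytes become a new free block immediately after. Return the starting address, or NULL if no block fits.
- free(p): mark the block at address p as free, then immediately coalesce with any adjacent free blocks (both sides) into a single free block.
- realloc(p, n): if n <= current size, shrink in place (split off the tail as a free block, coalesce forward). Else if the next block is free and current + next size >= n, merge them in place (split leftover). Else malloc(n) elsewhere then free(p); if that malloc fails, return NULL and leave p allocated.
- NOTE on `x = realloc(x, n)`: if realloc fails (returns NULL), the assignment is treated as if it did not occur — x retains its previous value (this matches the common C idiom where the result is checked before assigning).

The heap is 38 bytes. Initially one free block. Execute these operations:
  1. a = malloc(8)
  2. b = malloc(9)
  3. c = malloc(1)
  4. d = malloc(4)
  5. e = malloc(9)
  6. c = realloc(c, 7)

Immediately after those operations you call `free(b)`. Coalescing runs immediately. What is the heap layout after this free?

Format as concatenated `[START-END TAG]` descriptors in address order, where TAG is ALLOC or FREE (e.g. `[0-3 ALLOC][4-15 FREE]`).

Op 1: a = malloc(8) -> a = 0; heap: [0-7 ALLOC][8-37 FREE]
Op 2: b = malloc(9) -> b = 8; heap: [0-7 ALLOC][8-16 ALLOC][17-37 FREE]
Op 3: c = malloc(1) -> c = 17; heap: [0-7 ALLOC][8-16 ALLOC][17-17 ALLOC][18-37 FREE]
Op 4: d = malloc(4) -> d = 18; heap: [0-7 ALLOC][8-16 ALLOC][17-17 ALLOC][18-21 ALLOC][22-37 FREE]
Op 5: e = malloc(9) -> e = 22; heap: [0-7 ALLOC][8-16 ALLOC][17-17 ALLOC][18-21 ALLOC][22-30 ALLOC][31-37 FREE]
Op 6: c = realloc(c, 7) -> c = 31; heap: [0-7 ALLOC][8-16 ALLOC][17-17 FREE][18-21 ALLOC][22-30 ALLOC][31-37 ALLOC]
free(b): b = 8 -> block [8-16 ALLOC]; mark free, coalesce with adjacent free neighbors -> [0-7 ALLOC][8-17 FREE][18-21 ALLOC][22-30 ALLOC][31-37 ALLOC]

Answer: [0-7 ALLOC][8-17 FREE][18-21 ALLOC][22-30 ALLOC][31-37 ALLOC]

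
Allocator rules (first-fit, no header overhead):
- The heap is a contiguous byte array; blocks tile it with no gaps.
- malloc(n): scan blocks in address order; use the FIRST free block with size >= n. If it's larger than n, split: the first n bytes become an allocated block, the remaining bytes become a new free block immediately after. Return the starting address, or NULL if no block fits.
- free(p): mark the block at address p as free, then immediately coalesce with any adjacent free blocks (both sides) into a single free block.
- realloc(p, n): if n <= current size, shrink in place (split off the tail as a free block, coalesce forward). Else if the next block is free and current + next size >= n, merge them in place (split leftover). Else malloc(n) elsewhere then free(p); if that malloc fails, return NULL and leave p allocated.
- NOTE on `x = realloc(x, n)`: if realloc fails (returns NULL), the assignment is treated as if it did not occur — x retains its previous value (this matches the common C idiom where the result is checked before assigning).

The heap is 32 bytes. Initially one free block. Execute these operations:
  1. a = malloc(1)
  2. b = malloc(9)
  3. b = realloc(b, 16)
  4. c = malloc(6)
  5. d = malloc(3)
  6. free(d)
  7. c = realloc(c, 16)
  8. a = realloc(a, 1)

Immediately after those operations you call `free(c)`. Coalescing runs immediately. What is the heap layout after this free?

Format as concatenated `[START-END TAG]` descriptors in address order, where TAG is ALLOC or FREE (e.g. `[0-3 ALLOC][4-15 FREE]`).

Op 1: a = malloc(1) -> a = 0; heap: [0-0 ALLOC][1-31 FREE]
Op 2: b = malloc(9) -> b = 1; heap: [0-0 ALLOC][1-9 ALLOC][10-31 FREE]
Op 3: b = realloc(b, 16) -> b = 1; heap: [0-0 ALLOC][1-16 ALLOC][17-31 FREE]
Op 4: c = malloc(6) -> c = 17; heap: [0-0 ALLOC][1-16 ALLOC][17-22 ALLOC][23-31 FREE]
Op 5: d = malloc(3) -> d = 23; heap: [0-0 ALLOC][1-16 ALLOC][17-22 ALLOC][23-25 ALLOC][26-31 FREE]
Op 6: free(d) -> (freed d); heap: [0-0 ALLOC][1-16 ALLOC][17-22 ALLOC][23-31 FREE]
Op 7: c = realloc(c, 16) -> NULL (c unchanged); heap: [0-0 ALLOC][1-16 ALLOC][17-22 ALLOC][23-31 FREE]
Op 8: a = realloc(a, 1) -> a = 0; heap: [0-0 ALLOC][1-16 ALLOC][17-22 ALLOC][23-31 FREE]
free(c): c = 17 -> block [17-22 ALLOC]; mark free, coalesce with adjacent free neighbors -> [0-0 ALLOC][1-16 ALLOC][17-31 FREE]

Answer: [0-0 ALLOC][1-16 ALLOC][17-31 FREE]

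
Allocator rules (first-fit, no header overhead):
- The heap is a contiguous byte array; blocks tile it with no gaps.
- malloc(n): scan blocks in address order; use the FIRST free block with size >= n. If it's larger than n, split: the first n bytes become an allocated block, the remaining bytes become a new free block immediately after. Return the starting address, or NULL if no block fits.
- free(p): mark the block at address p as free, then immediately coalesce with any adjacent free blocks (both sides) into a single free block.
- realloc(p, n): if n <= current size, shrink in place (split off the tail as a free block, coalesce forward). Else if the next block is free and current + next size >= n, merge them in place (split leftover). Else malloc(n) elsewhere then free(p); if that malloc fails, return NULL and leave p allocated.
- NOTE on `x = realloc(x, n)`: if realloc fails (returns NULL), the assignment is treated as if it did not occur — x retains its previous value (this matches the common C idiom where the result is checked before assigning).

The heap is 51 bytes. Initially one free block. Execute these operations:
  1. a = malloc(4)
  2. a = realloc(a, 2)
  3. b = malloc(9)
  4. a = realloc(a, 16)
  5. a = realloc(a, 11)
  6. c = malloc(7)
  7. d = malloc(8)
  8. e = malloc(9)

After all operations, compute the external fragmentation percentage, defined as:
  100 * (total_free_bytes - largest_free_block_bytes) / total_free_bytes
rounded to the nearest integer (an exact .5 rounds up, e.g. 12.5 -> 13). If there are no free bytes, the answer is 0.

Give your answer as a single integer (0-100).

Op 1: a = malloc(4) -> a = 0; heap: [0-3 ALLOC][4-50 FREE]
Op 2: a = realloc(a, 2) -> a = 0; heap: [0-1 ALLOC][2-50 FREE]
Op 3: b = malloc(9) -> b = 2; heap: [0-1 ALLOC][2-10 ALLOC][11-50 FREE]
Op 4: a = realloc(a, 16) -> a = 11; heap: [0-1 FREE][2-10 ALLOC][11-26 ALLOC][27-50 FREE]
Op 5: a = realloc(a, 11) -> a = 11; heap: [0-1 FREE][2-10 ALLOC][11-21 ALLOC][22-50 FREE]
Op 6: c = malloc(7) -> c = 22; heap: [0-1 FREE][2-10 ALLOC][11-21 ALLOC][22-28 ALLOC][29-50 FREE]
Op 7: d = malloc(8) -> d = 29; heap: [0-1 FREE][2-10 ALLOC][11-21 ALLOC][22-28 ALLOC][29-36 ALLOC][37-50 FREE]
Op 8: e = malloc(9) -> e = 37; heap: [0-1 FREE][2-10 ALLOC][11-21 ALLOC][22-28 ALLOC][29-36 ALLOC][37-45 ALLOC][46-50 FREE]
Free blocks: [2 5] total_free=7 largest=5 -> 100*(7-5)/7 = 200/7 ≈ 28.571 -> rounds to 29

Answer: 29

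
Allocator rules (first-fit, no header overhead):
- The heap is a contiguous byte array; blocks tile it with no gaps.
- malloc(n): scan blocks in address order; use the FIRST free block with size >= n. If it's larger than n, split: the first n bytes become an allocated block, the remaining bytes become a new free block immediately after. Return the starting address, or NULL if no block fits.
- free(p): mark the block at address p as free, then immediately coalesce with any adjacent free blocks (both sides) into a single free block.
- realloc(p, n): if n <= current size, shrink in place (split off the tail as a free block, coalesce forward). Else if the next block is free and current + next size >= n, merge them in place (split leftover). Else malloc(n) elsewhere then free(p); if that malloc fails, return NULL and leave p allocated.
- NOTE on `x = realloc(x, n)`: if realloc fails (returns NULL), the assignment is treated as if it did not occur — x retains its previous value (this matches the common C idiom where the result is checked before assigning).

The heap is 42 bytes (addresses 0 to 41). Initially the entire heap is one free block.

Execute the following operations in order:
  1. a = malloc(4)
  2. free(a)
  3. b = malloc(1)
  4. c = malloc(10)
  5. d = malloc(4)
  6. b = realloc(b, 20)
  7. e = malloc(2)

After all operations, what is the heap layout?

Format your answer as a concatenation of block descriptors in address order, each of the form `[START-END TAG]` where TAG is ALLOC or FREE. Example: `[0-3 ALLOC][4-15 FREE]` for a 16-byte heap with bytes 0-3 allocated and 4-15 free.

Op 1: a = malloc(4) -> a = 0; heap: [0-3 ALLOC][4-41 FREE]
Op 2: free(a) -> (freed a); heap: [0-41 FREE]
Op 3: b = malloc(1) -> b = 0; heap: [0-0 ALLOC][1-41 FREE]
Op 4: c = malloc(10) -> c = 1; heap: [0-0 ALLOC][1-10 ALLOC][11-41 FREE]
Op 5: d = malloc(4) -> d = 11; heap: [0-0 ALLOC][1-10 ALLOC][11-14 ALLOC][15-41 FREE]
Op 6: b = realloc(b, 20) -> b = 15; heap: [0-0 FREE][1-10 ALLOC][11-14 ALLOC][15-34 ALLOC][35-41 FREE]
Op 7: e = malloc(2) -> e = 35; heap: [0-0 FREE][1-10 ALLOC][11-14 ALLOC][15-34 ALLOC][35-36 ALLOC][37-41 FREE]

Answer: [0-0 FREE][1-10 ALLOC][11-14 ALLOC][15-34 ALLOC][35-36 ALLOC][37-41 FREE]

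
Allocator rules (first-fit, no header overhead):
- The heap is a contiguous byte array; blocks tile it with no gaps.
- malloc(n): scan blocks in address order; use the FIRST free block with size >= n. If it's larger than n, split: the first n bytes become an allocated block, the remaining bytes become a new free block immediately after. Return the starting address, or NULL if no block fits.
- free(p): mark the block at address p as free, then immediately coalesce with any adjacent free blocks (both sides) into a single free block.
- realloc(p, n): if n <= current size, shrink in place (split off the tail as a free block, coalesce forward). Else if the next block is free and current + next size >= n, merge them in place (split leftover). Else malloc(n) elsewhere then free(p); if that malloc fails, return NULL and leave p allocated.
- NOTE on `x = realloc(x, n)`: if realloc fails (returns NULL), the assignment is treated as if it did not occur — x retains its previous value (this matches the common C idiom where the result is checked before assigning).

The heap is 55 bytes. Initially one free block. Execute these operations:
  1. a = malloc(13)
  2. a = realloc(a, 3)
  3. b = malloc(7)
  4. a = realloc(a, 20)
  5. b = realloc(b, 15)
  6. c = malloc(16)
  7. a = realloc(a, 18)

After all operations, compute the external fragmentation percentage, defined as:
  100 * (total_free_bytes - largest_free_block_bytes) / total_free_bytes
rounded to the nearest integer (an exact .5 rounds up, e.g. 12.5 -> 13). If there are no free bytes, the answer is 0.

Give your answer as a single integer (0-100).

Answer: 55

Derivation:
Op 1: a = malloc(13) -> a = 0; heap: [0-12 ALLOC][13-54 FREE]
Op 2: a = realloc(a, 3) -> a = 0; heap: [0-2 ALLOC][3-54 FREE]
Op 3: b = malloc(7) -> b = 3; heap: [0-2 ALLOC][3-9 ALLOC][10-54 FREE]
Op 4: a = realloc(a, 20) -> a = 10; heap: [0-2 FREE][3-9 ALLOC][10-29 ALLOC][30-54 FREE]
Op 5: b = realloc(b, 15) -> b = 30; heap: [0-9 FREE][10-29 ALLOC][30-44 ALLOC][45-54 FREE]
Op 6: c = malloc(16) -> c = NULL; heap: [0-9 FREE][10-29 ALLOC][30-44 ALLOC][45-54 FREE]
Op 7: a = realloc(a, 18) -> a = 10; heap: [0-9 FREE][10-27 ALLOC][28-29 FREE][30-44 ALLOC][45-54 FREE]
Free blocks: [10 2 10] total_free=22 largest=10 -> 100*(22-10)/22 = 1200/22 ≈ 54.545 -> rounds to 55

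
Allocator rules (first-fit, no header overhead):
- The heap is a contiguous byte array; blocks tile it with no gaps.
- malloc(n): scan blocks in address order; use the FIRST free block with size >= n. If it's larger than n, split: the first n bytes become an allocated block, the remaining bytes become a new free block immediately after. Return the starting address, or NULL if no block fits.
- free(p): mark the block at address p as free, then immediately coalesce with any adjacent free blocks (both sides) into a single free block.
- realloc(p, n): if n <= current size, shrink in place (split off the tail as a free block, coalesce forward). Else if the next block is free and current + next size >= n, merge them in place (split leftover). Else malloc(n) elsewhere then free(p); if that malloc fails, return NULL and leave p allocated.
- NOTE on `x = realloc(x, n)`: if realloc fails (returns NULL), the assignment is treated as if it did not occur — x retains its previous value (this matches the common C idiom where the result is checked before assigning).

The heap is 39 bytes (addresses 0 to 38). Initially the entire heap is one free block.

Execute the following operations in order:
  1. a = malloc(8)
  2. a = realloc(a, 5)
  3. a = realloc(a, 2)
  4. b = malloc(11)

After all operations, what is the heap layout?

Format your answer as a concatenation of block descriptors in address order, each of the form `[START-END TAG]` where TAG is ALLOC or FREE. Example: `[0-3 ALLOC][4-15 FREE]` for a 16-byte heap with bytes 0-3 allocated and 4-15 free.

Op 1: a = malloc(8) -> a = 0; heap: [0-7 ALLOC][8-38 FREE]
Op 2: a = realloc(a, 5) -> a = 0; heap: [0-4 ALLOC][5-38 FREE]
Op 3: a = realloc(a, 2) -> a = 0; heap: [0-1 ALLOC][2-38 FREE]
Op 4: b = malloc(11) -> b = 2; heap: [0-1 ALLOC][2-12 ALLOC][13-38 FREE]

Answer: [0-1 ALLOC][2-12 ALLOC][13-38 FREE]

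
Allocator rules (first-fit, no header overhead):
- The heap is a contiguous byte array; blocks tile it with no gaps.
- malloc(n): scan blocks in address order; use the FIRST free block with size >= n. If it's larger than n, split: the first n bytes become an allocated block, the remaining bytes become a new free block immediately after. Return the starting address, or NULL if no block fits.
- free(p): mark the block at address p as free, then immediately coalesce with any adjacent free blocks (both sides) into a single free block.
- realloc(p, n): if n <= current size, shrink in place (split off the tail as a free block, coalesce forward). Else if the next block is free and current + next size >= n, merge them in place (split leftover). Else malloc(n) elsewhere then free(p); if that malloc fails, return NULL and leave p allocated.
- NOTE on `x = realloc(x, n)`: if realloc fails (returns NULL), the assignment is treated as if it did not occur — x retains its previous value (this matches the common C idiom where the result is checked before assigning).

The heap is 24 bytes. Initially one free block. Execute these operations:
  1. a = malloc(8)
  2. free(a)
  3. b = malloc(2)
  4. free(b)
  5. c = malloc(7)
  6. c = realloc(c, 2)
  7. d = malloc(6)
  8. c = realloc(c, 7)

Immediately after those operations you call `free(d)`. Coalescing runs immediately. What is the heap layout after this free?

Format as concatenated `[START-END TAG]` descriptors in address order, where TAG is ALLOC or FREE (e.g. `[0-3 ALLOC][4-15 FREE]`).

Answer: [0-7 FREE][8-14 ALLOC][15-23 FREE]

Derivation:
Op 1: a = malloc(8) -> a = 0; heap: [0-7 ALLOC][8-23 FREE]
Op 2: free(a) -> (freed a); heap: [0-23 FREE]
Op 3: b = malloc(2) -> b = 0; heap: [0-1 ALLOC][2-23 FREE]
Op 4: free(b) -> (freed b); heap: [0-23 FREE]
Op 5: c = malloc(7) -> c = 0; heap: [0-6 ALLOC][7-23 FREE]
Op 6: c = realloc(c, 2) -> c = 0; heap: [0-1 ALLOC][2-23 FREE]
Op 7: d = malloc(6) -> d = 2; heap: [0-1 ALLOC][2-7 ALLOC][8-23 FREE]
Op 8: c = realloc(c, 7) -> c = 8; heap: [0-1 FREE][2-7 ALLOC][8-14 ALLOC][15-23 FREE]
free(d): d = 2 -> block [2-7 ALLOC]; mark free, coalesce with adjacent free neighbors -> [0-7 FREE][8-14 ALLOC][15-23 FREE]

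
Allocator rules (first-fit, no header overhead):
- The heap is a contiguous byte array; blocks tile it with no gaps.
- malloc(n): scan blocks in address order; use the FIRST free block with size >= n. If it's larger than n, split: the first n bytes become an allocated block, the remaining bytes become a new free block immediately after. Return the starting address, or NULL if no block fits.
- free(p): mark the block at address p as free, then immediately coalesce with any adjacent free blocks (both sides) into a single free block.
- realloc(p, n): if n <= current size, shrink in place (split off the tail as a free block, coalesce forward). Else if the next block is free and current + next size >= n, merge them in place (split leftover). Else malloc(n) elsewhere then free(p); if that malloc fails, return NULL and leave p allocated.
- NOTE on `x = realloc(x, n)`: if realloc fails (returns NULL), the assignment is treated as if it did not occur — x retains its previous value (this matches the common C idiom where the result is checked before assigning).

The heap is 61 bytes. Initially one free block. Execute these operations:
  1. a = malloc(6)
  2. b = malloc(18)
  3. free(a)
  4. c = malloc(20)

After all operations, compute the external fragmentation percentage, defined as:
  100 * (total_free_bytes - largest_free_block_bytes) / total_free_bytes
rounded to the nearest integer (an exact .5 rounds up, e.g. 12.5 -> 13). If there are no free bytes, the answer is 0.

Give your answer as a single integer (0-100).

Op 1: a = malloc(6) -> a = 0; heap: [0-5 ALLOC][6-60 FREE]
Op 2: b = malloc(18) -> b = 6; heap: [0-5 ALLOC][6-23 ALLOC][24-60 FREE]
Op 3: free(a) -> (freed a); heap: [0-5 FREE][6-23 ALLOC][24-60 FREE]
Op 4: c = malloc(20) -> c = 24; heap: [0-5 FREE][6-23 ALLOC][24-43 ALLOC][44-60 FREE]
Free blocks: [6 17] total_free=23 largest=17 -> 100*(23-17)/23 = 600/23 ≈ 26.087 -> rounds to 26

Answer: 26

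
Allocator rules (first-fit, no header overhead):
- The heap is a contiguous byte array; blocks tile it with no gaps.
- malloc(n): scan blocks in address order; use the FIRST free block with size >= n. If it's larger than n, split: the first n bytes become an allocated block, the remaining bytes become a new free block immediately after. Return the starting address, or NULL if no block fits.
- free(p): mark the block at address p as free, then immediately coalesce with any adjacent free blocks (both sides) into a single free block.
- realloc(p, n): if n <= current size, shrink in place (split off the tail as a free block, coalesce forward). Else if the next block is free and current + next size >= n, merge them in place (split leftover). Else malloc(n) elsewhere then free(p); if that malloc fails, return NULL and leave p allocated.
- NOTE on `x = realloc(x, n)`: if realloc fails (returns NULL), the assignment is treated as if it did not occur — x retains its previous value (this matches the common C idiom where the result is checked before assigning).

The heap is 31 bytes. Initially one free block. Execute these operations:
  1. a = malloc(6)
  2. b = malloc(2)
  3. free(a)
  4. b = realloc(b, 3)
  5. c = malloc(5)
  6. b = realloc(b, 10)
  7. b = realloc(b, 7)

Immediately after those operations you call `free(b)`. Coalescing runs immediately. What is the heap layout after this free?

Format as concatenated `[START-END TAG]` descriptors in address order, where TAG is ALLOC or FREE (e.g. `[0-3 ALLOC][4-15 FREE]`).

Answer: [0-4 ALLOC][5-30 FREE]

Derivation:
Op 1: a = malloc(6) -> a = 0; heap: [0-5 ALLOC][6-30 FREE]
Op 2: b = malloc(2) -> b = 6; heap: [0-5 ALLOC][6-7 ALLOC][8-30 FREE]
Op 3: free(a) -> (freed a); heap: [0-5 FREE][6-7 ALLOC][8-30 FREE]
Op 4: b = realloc(b, 3) -> b = 6; heap: [0-5 FREE][6-8 ALLOC][9-30 FREE]
Op 5: c = malloc(5) -> c = 0; heap: [0-4 ALLOC][5-5 FREE][6-8 ALLOC][9-30 FREE]
Op 6: b = realloc(b, 10) -> b = 6; heap: [0-4 ALLOC][5-5 FREE][6-15 ALLOC][16-30 FREE]
Op 7: b = realloc(b, 7) -> b = 6; heap: [0-4 ALLOC][5-5 FREE][6-12 ALLOC][13-30 FREE]
free(b): b = 6 -> block [6-12 ALLOC]; mark free, coalesce with adjacent free neighbors -> [0-4 ALLOC][5-30 FREE]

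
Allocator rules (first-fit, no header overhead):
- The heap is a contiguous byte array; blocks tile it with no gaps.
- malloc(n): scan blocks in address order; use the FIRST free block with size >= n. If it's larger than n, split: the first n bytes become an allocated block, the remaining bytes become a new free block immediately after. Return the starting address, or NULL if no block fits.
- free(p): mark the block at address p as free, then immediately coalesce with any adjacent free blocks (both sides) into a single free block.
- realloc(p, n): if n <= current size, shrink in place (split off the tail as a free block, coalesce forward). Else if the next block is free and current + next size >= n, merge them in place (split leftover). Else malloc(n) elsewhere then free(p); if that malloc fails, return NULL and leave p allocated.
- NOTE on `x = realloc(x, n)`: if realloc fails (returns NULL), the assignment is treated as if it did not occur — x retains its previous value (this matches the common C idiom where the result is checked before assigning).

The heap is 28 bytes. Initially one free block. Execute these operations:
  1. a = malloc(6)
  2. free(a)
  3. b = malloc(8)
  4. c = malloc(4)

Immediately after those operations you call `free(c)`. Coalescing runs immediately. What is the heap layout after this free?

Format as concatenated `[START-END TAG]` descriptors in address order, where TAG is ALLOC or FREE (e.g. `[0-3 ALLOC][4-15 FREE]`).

Answer: [0-7 ALLOC][8-27 FREE]

Derivation:
Op 1: a = malloc(6) -> a = 0; heap: [0-5 ALLOC][6-27 FREE]
Op 2: free(a) -> (freed a); heap: [0-27 FREE]
Op 3: b = malloc(8) -> b = 0; heap: [0-7 ALLOC][8-27 FREE]
Op 4: c = malloc(4) -> c = 8; heap: [0-7 ALLOC][8-11 ALLOC][12-27 FREE]
free(c): c = 8 -> block [8-11 ALLOC]; mark free, coalesce with adjacent free neighbors -> [0-7 ALLOC][8-27 FREE]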